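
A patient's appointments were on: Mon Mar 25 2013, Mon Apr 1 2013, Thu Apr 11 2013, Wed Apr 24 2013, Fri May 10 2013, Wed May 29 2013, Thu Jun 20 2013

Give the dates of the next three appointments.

Mon Jul 15 2013, Mon Aug 12 2013, Thu Sep 12 2013

Gaps: 7, 10, 13, 16, 19, 22 days — each gap is 3 larger than the previous one.
Next gap: 25 days. Thu Jun 20 2013 + 25 days = Mon Jul 15 2013.
Next gap: 28 days. Mon Jul 15 2013 + 28 days = Mon Aug 12 2013.
Next gap: 31 days. Mon Aug 12 2013 + 31 days = Thu Sep 12 2013.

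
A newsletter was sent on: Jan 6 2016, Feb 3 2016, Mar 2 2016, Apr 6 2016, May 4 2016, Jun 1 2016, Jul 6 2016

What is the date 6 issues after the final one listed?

These are Wednesdays at 28- or 35-day spacing (28, 28, 35, 28, 28, 35).
The pattern: 1st Wednesday of the month.
August 2016 — 1st Wednesday is Aug 3 2016.
1st Wednesday of September 2016: Sep 7 2016.
1st Wednesday of October 2016: Oct 5 2016.
November 2016 — 1st Wednesday is Nov 2 2016.
1st Wednesday of December 2016: Dec 7 2016.
1st Wednesday of January 2017: Jan 4 2017.

Jan 4 2017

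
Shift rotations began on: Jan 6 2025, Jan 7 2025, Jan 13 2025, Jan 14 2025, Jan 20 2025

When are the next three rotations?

Jan 21 2025, Jan 27 2025, Jan 28 2025

Gaps: 1, 6, 1, 6 days — not constant, but cyclic with period 2.
The events fall on every Monday and Tuesday.
The following Tuesday is Jan 21 2025.
Next Monday: Jan 27 2025.
The following Tuesday is Jan 28 2025.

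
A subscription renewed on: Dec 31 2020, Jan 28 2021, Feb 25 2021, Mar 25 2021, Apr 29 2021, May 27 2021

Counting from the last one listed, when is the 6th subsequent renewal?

Every date is a Thursday; gaps 28, 28, 28, 35, 28 days.
Each is the last Thursday of its month (at least one falls on the 29th or later, ruling out '4th Thursday').
Last Thursday of June 2021: Jun 24 2021.
July 2021 ends with Thursday Jul 29 2021.
Last Thursday of August 2021: Aug 26 2021.
Last Thursday of September 2021: Sep 30 2021.
October 2021 ends with Thursday Oct 28 2021.
Last Thursday of November 2021: Nov 25 2021.

Nov 25 2021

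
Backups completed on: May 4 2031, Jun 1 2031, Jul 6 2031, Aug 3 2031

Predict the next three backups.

All dates are Sundays, 28, 35, 28 days apart.
Specifically, the 1st Sunday of each month.
September 2031 — 1st Sunday is Sep 7 2031.
October 2031 — 1st Sunday is Oct 5 2031.
1st Sunday of November 2031: Nov 2 2031.

Sep 7 2031, Oct 5 2031, Nov 2 2031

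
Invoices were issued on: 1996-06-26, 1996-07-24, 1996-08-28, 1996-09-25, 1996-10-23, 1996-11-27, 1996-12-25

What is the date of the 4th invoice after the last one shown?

These are Wednesdays at 28- or 35-day spacing (28, 35, 28, 28, 35, 28).
The pattern: 4th Wednesday of the month.
4th Wednesday of January 1997: 1997-01-22.
February 1997 — 4th Wednesday is 1997-02-26.
4th Wednesday of March 1997: 1997-03-26.
4th Wednesday of April 1997: 1997-04-23.

1997-04-23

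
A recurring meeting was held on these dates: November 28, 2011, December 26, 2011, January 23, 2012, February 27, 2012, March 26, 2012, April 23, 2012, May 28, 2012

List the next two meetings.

These are Mondays at 28- or 35-day spacing (28, 28, 35, 28, 28, 35).
The pattern: 4th Monday of the month.
June 2012 — 4th Monday is June 25, 2012.
4th Monday of July 2012: July 23, 2012.

June 25, 2012; July 23, 2012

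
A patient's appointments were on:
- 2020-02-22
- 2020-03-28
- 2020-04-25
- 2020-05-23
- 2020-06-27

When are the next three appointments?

2020-07-25, 2020-08-22, 2020-09-26

These are Saturdays at 28- or 35-day spacing (35, 28, 28, 35).
The pattern: 4th Saturday of the month.
July 2020 — 4th Saturday is 2020-07-25.
4th Saturday of August 2020: 2020-08-22.
4th Saturday of September 2020: 2020-09-26.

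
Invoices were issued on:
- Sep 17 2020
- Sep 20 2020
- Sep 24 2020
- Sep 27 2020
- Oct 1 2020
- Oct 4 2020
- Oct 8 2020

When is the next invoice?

Gaps: 3, 4, 3, 4, 3, 4 days — not constant, but cyclic with period 2.
The events fall on every Thursday and Sunday.
The following Sunday is Oct 11 2020.

Oct 11 2020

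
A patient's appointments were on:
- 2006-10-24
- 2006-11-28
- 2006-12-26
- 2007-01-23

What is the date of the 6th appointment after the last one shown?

Gaps: 35, 28, 28 days — a mix of 28 and 35. Every date is a Tuesday.
Each is the 4th Tuesday of its month.
February 2007 — 4th Tuesday is 2007-02-27.
March 2007 — 4th Tuesday is 2007-03-27.
April 2007 — 4th Tuesday is 2007-04-24.
4th Tuesday of May 2007: 2007-05-22.
4th Tuesday of June 2007: 2007-06-26.
4th Tuesday of July 2007: 2007-07-24.

2007-07-24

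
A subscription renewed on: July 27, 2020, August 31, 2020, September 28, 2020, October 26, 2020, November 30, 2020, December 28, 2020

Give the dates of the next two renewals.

Every date is a Monday; gaps 35, 28, 28, 35, 28 days.
Each is the last Monday of its month (at least one falls on the 29th or later, ruling out '4th Monday').
January 2021 ends with Monday January 25, 2021.
February 2021 ends with Monday February 22, 2021.

January 25, 2021; February 22, 2021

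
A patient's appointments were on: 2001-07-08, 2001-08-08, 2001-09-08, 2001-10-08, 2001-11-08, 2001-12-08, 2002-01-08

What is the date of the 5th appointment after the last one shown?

2002-06-08

Gaps: 31, 31, 30, 31, 30, 31 days — not constant. Every event is on the 8th of the month.
Pattern: the 8th of each month.
Next: February 2002 → 2002-02-08.
Next: March 2002 → 2002-03-08.
April 2002: 2002-04-08.
May 2002: 2002-05-08.
Next: June 2002 → 2002-06-08.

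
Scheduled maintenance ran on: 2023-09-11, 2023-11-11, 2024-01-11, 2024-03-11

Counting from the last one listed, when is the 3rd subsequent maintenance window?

Gaps: 61, 61, 60 days — not constant. Every event is on the 11th of the month.
Pattern: the 11th of every 2 months.
May 2024: 2024-05-11.
Next: July 2024 → 2024-07-11.
September 2024: 2024-09-11.

2024-09-11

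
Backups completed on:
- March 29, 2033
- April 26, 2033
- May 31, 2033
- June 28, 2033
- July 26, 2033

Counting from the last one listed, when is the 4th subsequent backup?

Every date is a Tuesday; gaps 28, 35, 28, 28 days.
Each is the last Tuesday of its month (at least one falls on the 29th or later, ruling out '4th Tuesday').
Last Tuesday of August 2033: August 30, 2033.
September 2033 ends with Tuesday September 27, 2033.
October 2033 ends with Tuesday October 25, 2033.
Last Tuesday of November 2033: November 29, 2033.

November 29, 2033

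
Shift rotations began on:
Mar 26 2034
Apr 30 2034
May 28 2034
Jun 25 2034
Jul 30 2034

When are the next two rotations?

Every date is a Sunday; gaps 35, 28, 28, 35 days.
Each is the last Sunday of its month (at least one falls on the 29th or later, ruling out '4th Sunday').
Last Sunday of August 2034: Aug 27 2034.
Last Sunday of September 2034: Sep 24 2034.

Aug 27 2034, Sep 24 2034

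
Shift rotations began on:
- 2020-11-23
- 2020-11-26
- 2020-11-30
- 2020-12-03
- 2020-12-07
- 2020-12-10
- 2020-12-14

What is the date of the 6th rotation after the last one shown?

2021-01-04

Every event lands on a Monday or Thursday (gaps cycle 3, 4, 3, 4, 3, 4).
So the schedule is: every Monday and Thursday.
The following Thursday is 2020-12-17.
The following Monday is 2020-12-21.
The following Thursday is 2020-12-24.
The following Monday is 2020-12-28.
Next Thursday: 2020-12-31.
The following Monday is 2021-01-04.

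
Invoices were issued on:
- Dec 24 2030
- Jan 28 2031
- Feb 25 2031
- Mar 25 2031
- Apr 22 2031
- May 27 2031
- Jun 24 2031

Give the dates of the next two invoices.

All dates are Tuesdays, 35, 28, 28, 28, 35, 28 days apart.
Specifically, the 4th Tuesday of each month.
4th Tuesday of July 2031: Jul 22 2031.
August 2031 — 4th Tuesday is Aug 26 2031.

Jul 22 2031, Aug 26 2031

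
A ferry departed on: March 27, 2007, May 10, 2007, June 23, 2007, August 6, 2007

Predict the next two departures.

Every event comes 44 days after the last (44, 44, 44).
August 6, 2007 + 44 days = September 19, 2007.
September 19, 2007 + 44 days = November 2, 2007.

September 19, 2007; November 2, 2007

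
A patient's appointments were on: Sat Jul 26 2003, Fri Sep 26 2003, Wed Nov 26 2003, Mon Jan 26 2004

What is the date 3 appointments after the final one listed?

Gaps: 62, 61, 61 days — not constant. Every event is on the 26th of the month.
Pattern: the 26th of every 2 months.
March 2004: Fri Mar 26 2004.
May 2004: Wed May 26 2004.
Next: July 2004 → Mon Jul 26 2004.

Mon Jul 26 2004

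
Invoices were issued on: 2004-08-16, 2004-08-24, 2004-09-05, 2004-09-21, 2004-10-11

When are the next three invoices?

2004-11-04, 2004-12-02, 2005-01-03

Intervals are 8, 12, 16, 20 days — an arithmetic progression with common difference 4.
Next gap: 24 days. 2004-10-11 + 24 days = 2004-11-04.
Next gap: 28 days. 2004-11-04 + 28 days = 2004-12-02.
Next gap: 32 days. 2004-12-02 + 32 days = 2005-01-03.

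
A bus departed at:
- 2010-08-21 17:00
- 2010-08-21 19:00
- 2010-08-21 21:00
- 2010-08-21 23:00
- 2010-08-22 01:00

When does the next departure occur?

The interval is a steady 2 hours (2, 2, 2, 2).
2010-08-22 01:00 + 2 h = 2010-08-22 03:00.

2010-08-22 03:00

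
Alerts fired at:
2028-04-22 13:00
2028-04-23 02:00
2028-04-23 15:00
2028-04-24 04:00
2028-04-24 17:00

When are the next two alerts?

Spacing: 13, 13, 13, 13 h — constant 13 h.
2028-04-24 17:00 + 13 h = 2028-04-25 06:00.
2028-04-25 06:00 + 13 h = 2028-04-25 19:00.

2028-04-25 06:00, 2028-04-25 19:00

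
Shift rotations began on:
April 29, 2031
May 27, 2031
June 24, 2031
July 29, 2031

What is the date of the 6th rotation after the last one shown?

These are Tuesdays with 28, 28, 35-day gaps.
Each is the final Tuesday of its month — April 29, 2031 is past the 28th, so '4th Tuesday' doesn't fit.
Last Tuesday of August 2031: August 26, 2031.
Last Tuesday of September 2031: September 30, 2031.
October 2031 ends with Tuesday October 28, 2031.
November 2031 ends with Tuesday November 25, 2031.
Last Tuesday of December 2031: December 30, 2031.
January 2032 ends with Tuesday January 27, 2032.

January 27, 2032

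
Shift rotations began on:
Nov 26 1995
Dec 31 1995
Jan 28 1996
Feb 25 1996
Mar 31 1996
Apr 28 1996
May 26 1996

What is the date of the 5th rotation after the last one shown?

These are Sundays with 35, 28, 28, 35, 28, 28-day gaps.
Each is the final Sunday of its month — Dec 31 1995 is past the 28th, so '4th Sunday' doesn't fit.
June 1996 ends with Sunday Jun 30 1996.
Last Sunday of July 1996: Jul 28 1996.
Last Sunday of August 1996: Aug 25 1996.
Last Sunday of September 1996: Sep 29 1996.
October 1996 ends with Sunday Oct 27 1996.

Oct 27 1996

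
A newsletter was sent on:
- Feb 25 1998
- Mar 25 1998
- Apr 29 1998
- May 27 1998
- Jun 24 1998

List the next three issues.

Jul 29 1998, Aug 26 1998, Sep 30 1998

These are Wednesdays with 28, 35, 28, 28-day gaps.
Each is the final Wednesday of its month — Apr 29 1998 is past the 28th, so '4th Wednesday' doesn't fit.
Last Wednesday of July 1998: Jul 29 1998.
August 1998 ends with Wednesday Aug 26 1998.
September 1998 ends with Wednesday Sep 30 1998.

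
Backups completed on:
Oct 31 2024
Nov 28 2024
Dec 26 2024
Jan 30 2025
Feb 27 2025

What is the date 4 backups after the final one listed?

All Thursdays; the gaps (28, 28, 35, 28) vary with month length.
This is the last Thursday of each month.
Last Thursday of March 2025: Mar 27 2025.
April 2025 ends with Thursday Apr 24 2025.
Last Thursday of May 2025: May 29 2025.
Last Thursday of June 2025: Jun 26 2025.

Jun 26 2025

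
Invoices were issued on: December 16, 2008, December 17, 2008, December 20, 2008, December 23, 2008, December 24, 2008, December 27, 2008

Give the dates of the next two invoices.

December 30, 2008; December 31, 2008

Gaps: 1, 3, 3, 1, 3 days — not constant, but cyclic with period 3.
The events fall on every Tuesday, Wednesday and Saturday.
The following Tuesday is December 30, 2008.
The following Wednesday is December 31, 2008.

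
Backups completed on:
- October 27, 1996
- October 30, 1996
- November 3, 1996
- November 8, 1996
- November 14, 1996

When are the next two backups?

Gaps: 3, 4, 5, 6 days — each gap is 1 larger than the previous one.
Next gap: 7 days. November 14, 1996 + 7 days = November 21, 1996.
Next gap: 8 days. November 21, 1996 + 8 days = November 29, 1996.

November 21, 1996; November 29, 1996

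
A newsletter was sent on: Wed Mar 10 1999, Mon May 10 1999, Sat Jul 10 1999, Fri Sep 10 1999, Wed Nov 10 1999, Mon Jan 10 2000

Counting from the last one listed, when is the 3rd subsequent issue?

Gaps: 61, 61, 62, 61, 61 days — not constant. Every event is on the 10th of the month.
Pattern: the 10th of every 2 months.
March 2000: Fri Mar 10 2000.
May 2000: Wed May 10 2000.
July 2000: Mon Jul 10 2000.

Mon Jul 10 2000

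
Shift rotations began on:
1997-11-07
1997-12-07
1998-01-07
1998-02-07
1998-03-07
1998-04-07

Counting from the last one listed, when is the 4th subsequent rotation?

1998-08-07

Each date is the 7th; the gaps (30, 31, 31, 28, 31) track the month lengths.
The rule is the 7th of each month.
Next: May 1998 → 1998-05-07.
Next: June 1998 → 1998-06-07.
July 1998: 1998-07-07.
Next: August 1998 → 1998-08-07.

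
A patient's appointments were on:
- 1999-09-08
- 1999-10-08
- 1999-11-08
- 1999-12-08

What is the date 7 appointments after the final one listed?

2000-07-08

The day-of-month is always 8 (30, 31, 30 days between events).
So this recurs on the 8th of each month.
Next: January 2000 → 2000-01-08.
February 2000: 2000-02-08.
Next: March 2000 → 2000-03-08.
April 2000: 2000-04-08.
Next: May 2000 → 2000-05-08.
Next: June 2000 → 2000-06-08.
Next: July 2000 → 2000-07-08.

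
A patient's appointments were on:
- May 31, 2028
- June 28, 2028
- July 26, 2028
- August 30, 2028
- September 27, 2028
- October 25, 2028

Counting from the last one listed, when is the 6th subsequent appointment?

April 25, 2029

Every date is a Wednesday; gaps 28, 28, 35, 28, 28 days.
Each is the last Wednesday of its month (at least one falls on the 29th or later, ruling out '4th Wednesday').
Last Wednesday of November 2028: November 29, 2028.
Last Wednesday of December 2028: December 27, 2028.
Last Wednesday of January 2029: January 31, 2029.
February 2029 ends with Wednesday February 28, 2029.
Last Wednesday of March 2029: March 28, 2029.
April 2029 ends with Wednesday April 25, 2029.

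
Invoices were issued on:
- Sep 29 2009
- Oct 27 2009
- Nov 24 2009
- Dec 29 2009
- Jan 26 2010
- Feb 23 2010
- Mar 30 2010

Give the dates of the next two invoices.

Apr 27 2010, May 25 2010

All Tuesdays; the gaps (28, 28, 35, 28, 28, 35) vary with month length.
This is the last Tuesday of each month.
April 2010 ends with Tuesday Apr 27 2010.
Last Tuesday of May 2010: May 25 2010.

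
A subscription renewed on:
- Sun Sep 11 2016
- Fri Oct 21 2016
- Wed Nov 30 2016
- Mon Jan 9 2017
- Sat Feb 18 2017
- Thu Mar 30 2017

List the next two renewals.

Every event comes 40 days after the last (40, 40, 40, 40, 40).
Thu Mar 30 2017 + 40 days = Tue May 9 2017.
Tue May 9 2017 + 40 days = Sun Jun 18 2017.

Tue May 9 2017, Sun Jun 18 2017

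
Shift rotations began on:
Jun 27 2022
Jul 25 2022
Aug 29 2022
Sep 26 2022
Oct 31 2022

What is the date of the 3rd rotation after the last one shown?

These are Mondays with 28, 35, 28, 35-day gaps.
Each is the final Monday of its month — Aug 29 2022 is past the 28th, so '4th Monday' doesn't fit.
Last Monday of November 2022: Nov 28 2022.
December 2022 ends with Monday Dec 26 2022.
Last Monday of January 2023: Jan 30 2023.

Jan 30 2023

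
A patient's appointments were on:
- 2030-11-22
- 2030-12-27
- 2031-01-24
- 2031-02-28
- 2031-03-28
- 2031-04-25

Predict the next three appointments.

Gaps: 35, 28, 35, 28, 28 days — a mix of 28 and 35. Every date is a Friday.
Each is the 4th Friday of its month.
4th Friday of May 2031: 2031-05-23.
June 2031 — 4th Friday is 2031-06-27.
July 2031 — 4th Friday is 2031-07-25.

2031-05-23, 2031-06-27, 2031-07-25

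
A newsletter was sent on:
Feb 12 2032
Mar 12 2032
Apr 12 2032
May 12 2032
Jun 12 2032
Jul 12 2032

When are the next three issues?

Aug 12 2032, Sep 12 2032, Oct 12 2032

The day-of-month is always 12 (29, 31, 30, 31, 30 days between events).
So this recurs on the 12th of each month.
Next: August 2032 → Aug 12 2032.
Next: September 2032 → Sep 12 2032.
October 2032: Oct 12 2032.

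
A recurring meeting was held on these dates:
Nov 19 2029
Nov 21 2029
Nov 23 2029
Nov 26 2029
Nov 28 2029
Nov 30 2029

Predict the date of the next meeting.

The gap pattern 2, 2, 3, 2, 2 repeats every 3 events.
These are the Mondays, Wednesdays and Fridays of each week.
The following Monday is Dec 3 2029.

Dec 3 2029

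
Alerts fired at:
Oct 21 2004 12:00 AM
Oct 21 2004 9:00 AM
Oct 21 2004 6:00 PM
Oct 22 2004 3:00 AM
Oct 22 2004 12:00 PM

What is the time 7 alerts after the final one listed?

Spacing: 9, 9, 9, 9 h — constant 9 h.
Oct 22 2004 12:00 PM + 9 h = Oct 22 2004 9:00 PM.
Oct 22 2004 9:00 PM + 9 h = Oct 23 2004 6:00 AM.
Oct 23 2004 6:00 AM + 9 h = Oct 23 2004 3:00 PM.
Oct 23 2004 3:00 PM + 9 h = Oct 24 2004 12:00 AM.
Oct 24 2004 12:00 AM + 9 h = Oct 24 2004 9:00 AM.
Oct 24 2004 9:00 AM + 9 h = Oct 24 2004 6:00 PM.
Oct 24 2004 6:00 PM + 9 h = Oct 25 2004 3:00 AM.

Oct 25 2004 3:00 AM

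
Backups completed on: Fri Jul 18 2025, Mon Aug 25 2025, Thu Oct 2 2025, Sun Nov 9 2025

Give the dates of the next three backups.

Wed Dec 17 2025, Sat Jan 24 2026, Tue Mar 3 2026

Every event comes 38 days after the last (38, 38, 38).
Sun Nov 9 2025 + 38 days = Wed Dec 17 2025.
Wed Dec 17 2025 + 38 days = Sat Jan 24 2026.
Sat Jan 24 2026 + 38 days = Tue Mar 3 2026.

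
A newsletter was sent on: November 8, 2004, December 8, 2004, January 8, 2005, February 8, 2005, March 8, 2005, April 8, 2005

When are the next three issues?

Gaps: 30, 31, 31, 28, 31 days — not constant. Every event is on the 8th of the month.
Pattern: the 8th of each month.
Next: May 2005 → May 8, 2005.
Next: June 2005 → June 8, 2005.
Next: July 2005 → July 8, 2005.

May 8, 2005; June 8, 2005; July 8, 2005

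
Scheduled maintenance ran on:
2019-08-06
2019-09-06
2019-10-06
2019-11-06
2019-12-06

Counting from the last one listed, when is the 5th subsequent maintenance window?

2020-05-06

Gaps: 31, 30, 31, 30 days — not constant. Every event is on the 6th of the month.
Pattern: the 6th of each month.
January 2020: 2020-01-06.
Next: February 2020 → 2020-02-06.
Next: March 2020 → 2020-03-06.
April 2020: 2020-04-06.
Next: May 2020 → 2020-05-06.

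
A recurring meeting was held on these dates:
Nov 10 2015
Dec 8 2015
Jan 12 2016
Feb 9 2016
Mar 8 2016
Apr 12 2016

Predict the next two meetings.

These are Tuesdays at 28- or 35-day spacing (28, 35, 28, 28, 35).
The pattern: 2nd Tuesday of the month.
May 2016 — 2nd Tuesday is May 10 2016.
2nd Tuesday of June 2016: Jun 14 2016.

May 10 2016, Jun 14 2016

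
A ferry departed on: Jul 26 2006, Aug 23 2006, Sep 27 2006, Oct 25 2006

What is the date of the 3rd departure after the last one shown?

Jan 24 2007

All dates are Wednesdays, 28, 35, 28 days apart.
Specifically, the 4th Wednesday of each month.
November 2006 — 4th Wednesday is Nov 22 2006.
4th Wednesday of December 2006: Dec 27 2006.
January 2007 — 4th Wednesday is Jan 24 2007.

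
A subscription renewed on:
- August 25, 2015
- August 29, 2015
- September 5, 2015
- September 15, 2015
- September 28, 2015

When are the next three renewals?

Gaps: 4, 7, 10, 13 days — each gap is 3 larger than the previous one.
Next gap: 16 days. September 28, 2015 + 16 days = October 14, 2015.
Next gap: 19 days. October 14, 2015 + 19 days = November 2, 2015.
Next gap: 22 days. November 2, 2015 + 22 days = November 24, 2015.

October 14, 2015; November 2, 2015; November 24, 2015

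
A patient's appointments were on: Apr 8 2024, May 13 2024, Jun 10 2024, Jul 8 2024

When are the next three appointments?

Aug 12 2024, Sep 9 2024, Oct 14 2024

These are Mondays at 28- or 35-day spacing (35, 28, 28).
The pattern: 2nd Monday of the month.
2nd Monday of August 2024: Aug 12 2024.
2nd Monday of September 2024: Sep 9 2024.
October 2024 — 2nd Monday is Oct 14 2024.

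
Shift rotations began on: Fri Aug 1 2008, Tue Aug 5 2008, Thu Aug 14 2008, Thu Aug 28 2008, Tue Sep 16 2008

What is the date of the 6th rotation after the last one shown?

Thu Apr 23 2009

The spacing grows by 5 each time: 4, 9, 14, 19 days.
Next gap: 24 days. Tue Sep 16 2008 + 24 days = Fri Oct 10 2008.
Next gap: 29 days. Fri Oct 10 2008 + 29 days = Sat Nov 8 2008.
Next gap: 34 days. Sat Nov 8 2008 + 34 days = Fri Dec 12 2008.
Next gap: 39 days. Fri Dec 12 2008 + 39 days = Tue Jan 20 2009.
Next gap: 44 days. Tue Jan 20 2009 + 44 days = Thu Mar 5 2009.
Next gap: 49 days. Thu Mar 5 2009 + 49 days = Thu Apr 23 2009.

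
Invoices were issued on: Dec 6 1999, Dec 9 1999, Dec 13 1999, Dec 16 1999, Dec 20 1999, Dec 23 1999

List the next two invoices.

Every event lands on a Monday or Thursday (gaps cycle 3, 4, 3, 4, 3).
So the schedule is: every Monday and Thursday.
The following Monday is Dec 27 1999.
Next Thursday: Dec 30 1999.

Dec 27 1999, Dec 30 1999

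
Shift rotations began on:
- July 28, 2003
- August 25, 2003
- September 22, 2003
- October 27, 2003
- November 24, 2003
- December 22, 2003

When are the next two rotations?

January 26, 2004; February 23, 2004

These are Mondays at 28- or 35-day spacing (28, 28, 35, 28, 28).
The pattern: 4th Monday of the month.
January 2004 — 4th Monday is January 26, 2004.
4th Monday of February 2004: February 23, 2004.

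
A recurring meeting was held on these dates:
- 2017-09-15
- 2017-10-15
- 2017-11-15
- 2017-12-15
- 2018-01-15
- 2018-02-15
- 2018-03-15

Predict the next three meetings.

2018-04-15, 2018-05-15, 2018-06-15

The day-of-month is always 15 (30, 31, 30, 31, 31, 28 days between events).
So this recurs on the 15th of each month.
April 2018: 2018-04-15.
May 2018: 2018-05-15.
Next: June 2018 → 2018-06-15.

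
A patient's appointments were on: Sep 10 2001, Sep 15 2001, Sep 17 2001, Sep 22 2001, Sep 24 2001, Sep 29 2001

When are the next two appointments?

The gap pattern 5, 2, 5, 2, 5 repeats every 2 events.
These are the Mondays and Saturdays of each week.
Next Monday: Oct 1 2001.
The following Saturday is Oct 6 2001.

Oct 1 2001, Oct 6 2001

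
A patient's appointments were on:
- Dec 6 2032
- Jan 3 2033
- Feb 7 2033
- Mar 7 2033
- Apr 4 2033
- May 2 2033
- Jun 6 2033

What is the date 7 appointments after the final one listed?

These are Mondays at 28- or 35-day spacing (28, 35, 28, 28, 28, 35).
The pattern: 1st Monday of the month.
July 2033 — 1st Monday is Jul 4 2033.
1st Monday of August 2033: Aug 1 2033.
1st Monday of September 2033: Sep 5 2033.
October 2033 — 1st Monday is Oct 3 2033.
1st Monday of November 2033: Nov 7 2033.
December 2033 — 1st Monday is Dec 5 2033.
January 2034 — 1st Monday is Jan 2 2034.

Jan 2 2034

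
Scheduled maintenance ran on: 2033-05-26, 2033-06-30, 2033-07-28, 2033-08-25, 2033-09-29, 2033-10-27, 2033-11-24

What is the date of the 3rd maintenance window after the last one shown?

2034-02-23

All Thursdays; the gaps (35, 28, 28, 35, 28, 28) vary with month length.
This is the last Thursday of each month.
December 2033 ends with Thursday 2033-12-29.
Last Thursday of January 2034: 2034-01-26.
Last Thursday of February 2034: 2034-02-23.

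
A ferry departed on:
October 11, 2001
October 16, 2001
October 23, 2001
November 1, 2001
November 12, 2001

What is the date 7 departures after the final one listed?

March 25, 2002

Intervals are 5, 7, 9, 11 days — an arithmetic progression with common difference 2.
Next gap: 13 days. November 12, 2001 + 13 days = November 25, 2001.
Next gap: 15 days. November 25, 2001 + 15 days = December 10, 2001.
Next gap: 17 days. December 10, 2001 + 17 days = December 27, 2001.
Next gap: 19 days. December 27, 2001 + 19 days = January 15, 2002.
Next gap: 21 days. January 15, 2002 + 21 days = February 5, 2002.
Next gap: 23 days. February 5, 2002 + 23 days = February 28, 2002.
Next gap: 25 days. February 28, 2002 + 25 days = March 25, 2002.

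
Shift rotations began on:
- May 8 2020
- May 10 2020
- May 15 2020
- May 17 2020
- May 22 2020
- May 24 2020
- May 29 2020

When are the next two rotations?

May 31 2020, Jun 5 2020

Every event lands on a Friday or Sunday (gaps cycle 2, 5, 2, 5, 2, 5).
So the schedule is: every Friday and Sunday.
Next Sunday: May 31 2020.
The following Friday is Jun 5 2020.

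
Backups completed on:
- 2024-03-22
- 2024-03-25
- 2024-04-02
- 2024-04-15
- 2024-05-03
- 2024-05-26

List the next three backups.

Intervals are 3, 8, 13, 18, 23 days — an arithmetic progression with common difference 5.
Next gap: 28 days. 2024-05-26 + 28 days = 2024-06-23.
Next gap: 33 days. 2024-06-23 + 33 days = 2024-07-26.
Next gap: 38 days. 2024-07-26 + 38 days = 2024-09-02.

2024-06-23, 2024-07-26, 2024-09-02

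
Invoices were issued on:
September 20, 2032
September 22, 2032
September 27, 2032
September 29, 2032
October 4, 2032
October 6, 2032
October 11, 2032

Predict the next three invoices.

October 13, 2032; October 18, 2032; October 20, 2032

Gaps: 2, 5, 2, 5, 2, 5 days — not constant, but cyclic with period 2.
The events fall on every Monday and Wednesday.
The following Wednesday is October 13, 2032.
The following Monday is October 18, 2032.
The following Wednesday is October 20, 2032.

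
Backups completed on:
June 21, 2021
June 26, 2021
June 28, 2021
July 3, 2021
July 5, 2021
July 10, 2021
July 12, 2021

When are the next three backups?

Every event lands on a Monday or Saturday (gaps cycle 5, 2, 5, 2, 5, 2).
So the schedule is: every Monday and Saturday.
The following Saturday is July 17, 2021.
The following Monday is July 19, 2021.
The following Saturday is July 24, 2021.

July 17, 2021; July 19, 2021; July 24, 2021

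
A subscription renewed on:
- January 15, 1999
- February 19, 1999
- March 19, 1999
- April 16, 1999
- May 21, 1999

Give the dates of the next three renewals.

Gaps: 35, 28, 28, 35 days — a mix of 28 and 35. Every date is a Friday.
Each is the 3rd Friday of its month.
3rd Friday of June 1999: June 18, 1999.
3rd Friday of July 1999: July 16, 1999.
3rd Friday of August 1999: August 20, 1999.

June 18, 1999; July 16, 1999; August 20, 1999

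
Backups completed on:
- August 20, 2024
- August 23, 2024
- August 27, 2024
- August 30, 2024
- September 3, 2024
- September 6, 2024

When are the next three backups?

The gap pattern 3, 4, 3, 4, 3 repeats every 2 events.
These are the Tuesdays and Fridays of each week.
Next Tuesday: September 10, 2024.
Next Friday: September 13, 2024.
Next Tuesday: September 17, 2024.

September 10, 2024; September 13, 2024; September 17, 2024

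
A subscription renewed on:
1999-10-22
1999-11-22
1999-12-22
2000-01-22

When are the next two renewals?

2000-02-22, 2000-03-22

The day-of-month is always 22 (31, 30, 31 days between events).
So this recurs on the 22nd of each month.
February 2000: 2000-02-22.
Next: March 2000 → 2000-03-22.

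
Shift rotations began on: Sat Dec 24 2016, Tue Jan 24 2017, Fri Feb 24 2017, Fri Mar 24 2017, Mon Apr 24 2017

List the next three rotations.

Wed May 24 2017, Sat Jun 24 2017, Mon Jul 24 2017

Each date is the 24th; the gaps (31, 31, 28, 31) track the month lengths.
The rule is the 24th of each month.
Next: May 2017 → Wed May 24 2017.
Next: June 2017 → Sat Jun 24 2017.
Next: July 2017 → Mon Jul 24 2017.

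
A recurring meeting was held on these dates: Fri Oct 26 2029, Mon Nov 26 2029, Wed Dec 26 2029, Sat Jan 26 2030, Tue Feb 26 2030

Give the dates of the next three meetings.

Each date is the 26th; the gaps (31, 30, 31, 31) track the month lengths.
The rule is the 26th of each month.
Next: March 2030 → Tue Mar 26 2030.
Next: April 2030 → Fri Apr 26 2030.
Next: May 2030 → Sun May 26 2030.

Tue Mar 26 2030, Fri Apr 26 2030, Sun May 26 2030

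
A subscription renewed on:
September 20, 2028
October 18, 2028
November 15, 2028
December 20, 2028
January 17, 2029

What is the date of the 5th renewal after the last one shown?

June 20, 2029

These are Wednesdays at 28- or 35-day spacing (28, 28, 35, 28).
The pattern: 3rd Wednesday of the month.
3rd Wednesday of February 2029: February 21, 2029.
3rd Wednesday of March 2029: March 21, 2029.
April 2029 — 3rd Wednesday is April 18, 2029.
3rd Wednesday of May 2029: May 16, 2029.
June 2029 — 3rd Wednesday is June 20, 2029.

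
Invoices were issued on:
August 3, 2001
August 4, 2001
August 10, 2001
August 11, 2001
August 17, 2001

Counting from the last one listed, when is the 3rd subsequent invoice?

August 25, 2001

The gap pattern 1, 6, 1, 6 repeats every 2 events.
These are the Fridays and Saturdays of each week.
The following Saturday is August 18, 2001.
The following Friday is August 24, 2001.
The following Saturday is August 25, 2001.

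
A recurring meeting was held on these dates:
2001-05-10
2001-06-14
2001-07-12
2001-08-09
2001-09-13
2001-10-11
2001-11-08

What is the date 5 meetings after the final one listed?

2002-04-11

These are Thursdays at 28- or 35-day spacing (35, 28, 28, 35, 28, 28).
The pattern: 2nd Thursday of the month.
December 2001 — 2nd Thursday is 2001-12-13.
January 2002 — 2nd Thursday is 2002-01-10.
2nd Thursday of February 2002: 2002-02-14.
2nd Thursday of March 2002: 2002-03-14.
April 2002 — 2nd Thursday is 2002-04-11.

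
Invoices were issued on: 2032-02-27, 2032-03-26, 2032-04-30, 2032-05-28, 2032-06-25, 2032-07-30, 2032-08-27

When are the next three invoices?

All Fridays; the gaps (28, 35, 28, 28, 35, 28) vary with month length.
This is the last Friday of each month.
September 2032 ends with Friday 2032-09-24.
Last Friday of October 2032: 2032-10-29.
November 2032 ends with Friday 2032-11-26.

2032-09-24, 2032-10-29, 2032-11-26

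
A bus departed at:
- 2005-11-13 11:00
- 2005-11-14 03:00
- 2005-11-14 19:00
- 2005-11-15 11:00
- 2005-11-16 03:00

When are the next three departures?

The interval is a steady 16 hours (16, 16, 16, 16).
2005-11-16 03:00 + 16 h = 2005-11-16 19:00.
2005-11-16 19:00 + 16 h = 2005-11-17 11:00.
2005-11-17 11:00 + 16 h = 2005-11-18 03:00.

2005-11-16 19:00, 2005-11-17 11:00, 2005-11-18 03:00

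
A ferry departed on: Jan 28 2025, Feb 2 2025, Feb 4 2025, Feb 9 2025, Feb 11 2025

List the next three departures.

Feb 16 2025, Feb 18 2025, Feb 23 2025

Gaps: 5, 2, 5, 2 days — not constant, but cyclic with period 2.
The events fall on every Tuesday and Sunday.
The following Sunday is Feb 16 2025.
Next Tuesday: Feb 18 2025.
The following Sunday is Feb 23 2025.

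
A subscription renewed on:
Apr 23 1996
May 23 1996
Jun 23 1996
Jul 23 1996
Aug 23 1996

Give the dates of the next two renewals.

Each date is the 23rd; the gaps (30, 31, 30, 31) track the month lengths.
The rule is the 23rd of each month.
September 1996: Sep 23 1996.
Next: October 1996 → Oct 23 1996.

Sep 23 1996, Oct 23 1996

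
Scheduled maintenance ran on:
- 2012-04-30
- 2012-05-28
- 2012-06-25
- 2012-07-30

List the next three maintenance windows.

All Mondays; the gaps (28, 28, 35) vary with month length.
This is the last Monday of each month.
Last Monday of August 2012: 2012-08-27.
September 2012 ends with Monday 2012-09-24.
October 2012 ends with Monday 2012-10-29.

2012-08-27, 2012-09-24, 2012-10-29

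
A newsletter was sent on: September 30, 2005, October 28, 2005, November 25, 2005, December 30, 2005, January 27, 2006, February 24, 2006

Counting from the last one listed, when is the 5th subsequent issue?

Every date is a Friday; gaps 28, 28, 35, 28, 28 days.
Each is the last Friday of its month (at least one falls on the 29th or later, ruling out '4th Friday').
March 2006 ends with Friday March 31, 2006.
April 2006 ends with Friday April 28, 2006.
May 2006 ends with Friday May 26, 2006.
Last Friday of June 2006: June 30, 2006.
Last Friday of July 2006: July 28, 2006.

July 28, 2006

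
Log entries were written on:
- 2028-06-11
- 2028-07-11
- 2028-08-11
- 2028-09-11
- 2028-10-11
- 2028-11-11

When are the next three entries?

Gaps: 30, 31, 31, 30, 31 days — not constant. Every event is on the 11th of the month.
Pattern: the 11th of each month.
Next: December 2028 → 2028-12-11.
Next: January 2029 → 2029-01-11.
Next: February 2029 → 2029-02-11.

2028-12-11, 2029-01-11, 2029-02-11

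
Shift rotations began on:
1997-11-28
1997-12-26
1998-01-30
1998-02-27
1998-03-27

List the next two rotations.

Every date is a Friday; gaps 28, 35, 28, 28 days.
Each is the last Friday of its month (at least one falls on the 29th or later, ruling out '4th Friday').
April 1998 ends with Friday 1998-04-24.
Last Friday of May 1998: 1998-05-29.

1998-04-24, 1998-05-29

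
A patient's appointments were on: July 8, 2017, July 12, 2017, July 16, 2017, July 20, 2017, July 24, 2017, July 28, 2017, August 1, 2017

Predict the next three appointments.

August 5, 2017; August 9, 2017; August 13, 2017

The spacing is 4, 4, 4, 4, 4, 4 days — always 4 days.
August 1, 2017 + 4 days = August 5, 2017.
August 5, 2017 + 4 days = August 9, 2017.
August 9, 2017 + 4 days = August 13, 2017.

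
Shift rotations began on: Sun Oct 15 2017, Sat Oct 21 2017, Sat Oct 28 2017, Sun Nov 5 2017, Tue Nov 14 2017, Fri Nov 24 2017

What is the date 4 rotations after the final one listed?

The spacing grows by 1 each time: 6, 7, 8, 9, 10 days.
Next gap: 11 days. Fri Nov 24 2017 + 11 days = Tue Dec 5 2017.
Next gap: 12 days. Tue Dec 5 2017 + 12 days = Sun Dec 17 2017.
Next gap: 13 days. Sun Dec 17 2017 + 13 days = Sat Dec 30 2017.
Next gap: 14 days. Sat Dec 30 2017 + 14 days = Sat Jan 13 2018.

Sat Jan 13 2018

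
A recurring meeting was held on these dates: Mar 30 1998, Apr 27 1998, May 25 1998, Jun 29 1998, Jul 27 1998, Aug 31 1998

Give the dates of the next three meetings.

Sep 28 1998, Oct 26 1998, Nov 30 1998

These are Mondays with 28, 28, 35, 28, 35-day gaps.
Each is the final Monday of its month — Mar 30 1998 is past the 28th, so '4th Monday' doesn't fit.
September 1998 ends with Monday Sep 28 1998.
October 1998 ends with Monday Oct 26 1998.
Last Monday of November 1998: Nov 30 1998.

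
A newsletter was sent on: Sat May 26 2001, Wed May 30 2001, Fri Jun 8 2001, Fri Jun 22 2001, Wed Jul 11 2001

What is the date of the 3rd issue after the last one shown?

Intervals are 4, 9, 14, 19 days — an arithmetic progression with common difference 5.
Next gap: 24 days. Wed Jul 11 2001 + 24 days = Sat Aug 4 2001.
Next gap: 29 days. Sat Aug 4 2001 + 29 days = Sun Sep 2 2001.
Next gap: 34 days. Sun Sep 2 2001 + 34 days = Sat Oct 6 2001.

Sat Oct 6 2001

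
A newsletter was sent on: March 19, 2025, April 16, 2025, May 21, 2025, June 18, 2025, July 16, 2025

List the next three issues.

August 20, 2025; September 17, 2025; October 15, 2025

Gaps: 28, 35, 28, 28 days — a mix of 28 and 35. Every date is a Wednesday.
Each is the 3rd Wednesday of its month.
August 2025 — 3rd Wednesday is August 20, 2025.
3rd Wednesday of September 2025: September 17, 2025.
3rd Wednesday of October 2025: October 15, 2025.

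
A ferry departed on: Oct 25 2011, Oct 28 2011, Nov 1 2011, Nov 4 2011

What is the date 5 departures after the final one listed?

Nov 22 2011

Gaps: 3, 4, 3 days — not constant, but cyclic with period 2.
The events fall on every Tuesday and Friday.
The following Tuesday is Nov 8 2011.
The following Friday is Nov 11 2011.
The following Tuesday is Nov 15 2011.
Next Friday: Nov 18 2011.
The following Tuesday is Nov 22 2011.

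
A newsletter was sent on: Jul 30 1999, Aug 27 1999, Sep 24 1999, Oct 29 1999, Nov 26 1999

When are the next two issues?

Dec 31 1999, Jan 28 2000

Every date is a Friday; gaps 28, 28, 35, 28 days.
Each is the last Friday of its month (at least one falls on the 29th or later, ruling out '4th Friday').
Last Friday of December 1999: Dec 31 1999.
Last Friday of January 2000: Jan 28 2000.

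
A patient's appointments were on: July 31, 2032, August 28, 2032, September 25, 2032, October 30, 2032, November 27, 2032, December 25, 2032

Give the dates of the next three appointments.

All Saturdays; the gaps (28, 28, 35, 28, 28) vary with month length.
This is the last Saturday of each month.
January 2033 ends with Saturday January 29, 2033.
February 2033 ends with Saturday February 26, 2033.
Last Saturday of March 2033: March 26, 2033.

January 29, 2033; February 26, 2033; March 26, 2033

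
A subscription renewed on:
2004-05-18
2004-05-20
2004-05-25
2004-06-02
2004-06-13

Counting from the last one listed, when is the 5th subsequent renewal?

Gaps: 2, 5, 8, 11 days — each gap is 3 larger than the previous one.
Next gap: 14 days. 2004-06-13 + 14 days = 2004-06-27.
Next gap: 17 days. 2004-06-27 + 17 days = 2004-07-14.
Next gap: 20 days. 2004-07-14 + 20 days = 2004-08-03.
Next gap: 23 days. 2004-08-03 + 23 days = 2004-08-26.
Next gap: 26 days. 2004-08-26 + 26 days = 2004-09-21.

2004-09-21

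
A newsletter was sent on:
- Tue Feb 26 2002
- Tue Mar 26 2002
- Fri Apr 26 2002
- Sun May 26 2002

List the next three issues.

Gaps: 28, 31, 30 days — not constant. Every event is on the 26th of the month.
Pattern: the 26th of each month.
June 2002: Wed Jun 26 2002.
Next: July 2002 → Fri Jul 26 2002.
August 2002: Mon Aug 26 2002.

Wed Jun 26 2002, Fri Jul 26 2002, Mon Aug 26 2002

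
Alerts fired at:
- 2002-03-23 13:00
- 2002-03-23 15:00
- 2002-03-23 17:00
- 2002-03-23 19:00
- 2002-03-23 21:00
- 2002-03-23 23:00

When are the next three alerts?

2002-03-24 01:00, 2002-03-24 03:00, 2002-03-24 05:00

Spacing: 2, 2, 2, 2, 2 h — constant 2 h.
2002-03-23 23:00 + 2 h = 2002-03-24 01:00.
2002-03-24 01:00 + 2 h = 2002-03-24 03:00.
2002-03-24 03:00 + 2 h = 2002-03-24 05:00.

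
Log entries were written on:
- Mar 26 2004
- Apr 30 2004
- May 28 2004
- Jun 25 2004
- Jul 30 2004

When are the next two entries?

Aug 27 2004, Sep 24 2004

These are Fridays with 35, 28, 28, 35-day gaps.
Each is the final Friday of its month — Apr 30 2004 is past the 28th, so '4th Friday' doesn't fit.
August 2004 ends with Friday Aug 27 2004.
September 2004 ends with Friday Sep 24 2004.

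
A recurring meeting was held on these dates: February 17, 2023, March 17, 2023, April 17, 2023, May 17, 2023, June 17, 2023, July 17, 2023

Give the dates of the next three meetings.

Gaps: 28, 31, 30, 31, 30 days — not constant. Every event is on the 17th of the month.
Pattern: the 17th of each month.
Next: August 2023 → August 17, 2023.
September 2023: September 17, 2023.
Next: October 2023 → October 17, 2023.

August 17, 2023; September 17, 2023; October 17, 2023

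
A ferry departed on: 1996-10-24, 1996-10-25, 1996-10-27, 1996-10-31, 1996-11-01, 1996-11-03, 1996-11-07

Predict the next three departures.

1996-11-08, 1996-11-10, 1996-11-14

The gap pattern 1, 2, 4, 1, 2, 4 repeats every 3 events.
These are the Thursdays, Fridays and Sundays of each week.
Next Friday: 1996-11-08.
The following Sunday is 1996-11-10.
Next Thursday: 1996-11-14.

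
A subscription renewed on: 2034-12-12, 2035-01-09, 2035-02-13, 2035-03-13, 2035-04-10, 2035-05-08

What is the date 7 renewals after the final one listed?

All dates are Tuesdays, 28, 35, 28, 28, 28 days apart.
Specifically, the 2nd Tuesday of each month.
June 2035 — 2nd Tuesday is 2035-06-12.
July 2035 — 2nd Tuesday is 2035-07-10.
2nd Tuesday of August 2035: 2035-08-14.
September 2035 — 2nd Tuesday is 2035-09-11.
2nd Tuesday of October 2035: 2035-10-09.
November 2035 — 2nd Tuesday is 2035-11-13.
December 2035 — 2nd Tuesday is 2035-12-11.

2035-12-11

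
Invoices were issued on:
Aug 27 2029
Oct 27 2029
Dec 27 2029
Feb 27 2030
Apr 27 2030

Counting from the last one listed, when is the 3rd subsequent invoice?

Oct 27 2030

Each date is the 27th; the gaps (61, 61, 62, 59) track the month lengths.
The rule is the 27th of every 2 months.
Next: June 2030 → Jun 27 2030.
August 2030: Aug 27 2030.
October 2030: Oct 27 2030.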